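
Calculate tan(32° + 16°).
tan(32° + 16°) = (tan 32° + tan 16°)/(1 - tan 32° tan 16°) = 1.111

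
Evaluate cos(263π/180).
cos(263π/180) = -0.1219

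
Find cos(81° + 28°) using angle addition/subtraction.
cos(81° + 28°) = cos 81° cos 28° - sin 81° sin 28° = -0.3256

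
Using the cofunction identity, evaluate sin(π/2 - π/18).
sin(π/2 - π/18) = cos(π/18) = 0.9848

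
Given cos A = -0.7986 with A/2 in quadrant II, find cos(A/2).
cos(A/2) = ±√((1 + cos A)/2); negative since A/2 ∈ QII, so cos(A/2) = -0.3173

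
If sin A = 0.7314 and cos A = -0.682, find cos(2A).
cos(2A) = cos²A - sin²A = -0.06982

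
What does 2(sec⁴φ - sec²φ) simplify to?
2(sec⁴φ - sec²φ) = 2(tan⁴φ + tan²φ) (using Pythagorean)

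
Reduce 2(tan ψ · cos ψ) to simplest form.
2(tan ψ · cos ψ) = 2(sin ψ) (using Quotient identity)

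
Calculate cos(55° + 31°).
cos(55° + 31°) = cos 55° cos 31° - sin 55° sin 31° = 0.06976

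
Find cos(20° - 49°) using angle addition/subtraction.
cos(20° - 49°) = cos 20° cos 49° + sin 20° sin 49° = 0.8746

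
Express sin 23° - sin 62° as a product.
sin 23° - sin 62° = 2 cos(42.5°) sin(-19.5°)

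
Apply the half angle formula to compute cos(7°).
cos(7°) = √((1 + cos 14°)/2) = 0.9925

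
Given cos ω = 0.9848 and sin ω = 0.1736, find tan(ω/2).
tan(ω/2) = sin ω / (1 + cos ω) = 0.08746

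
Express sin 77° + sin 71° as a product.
sin 77° + sin 71° = 2 sin(74°) cos(3°)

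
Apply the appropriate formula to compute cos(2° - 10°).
cos(2° - 10°) = cos 2° cos 10° + sin 2° sin 10° = 0.9903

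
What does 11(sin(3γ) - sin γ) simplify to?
11(sin(3γ) - sin γ) = 11(2 cos(2γ) sin γ) (using Sum-to-product)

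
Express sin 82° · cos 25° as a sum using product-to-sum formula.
sin 82° cos 25° = (1/2)[sin(82°+25°) + sin(82°-25°)]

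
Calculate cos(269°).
cos(269°) = -0.01745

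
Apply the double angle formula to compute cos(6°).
cos(6°) = cos²3° - sin²3° = 0.9945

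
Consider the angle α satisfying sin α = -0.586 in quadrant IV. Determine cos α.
cos α = √(1 - sin²α) = 0.8103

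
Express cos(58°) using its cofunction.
cos(58°) = sin(90° - 58°) = sin(32°)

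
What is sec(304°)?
sec(304°) = 1.788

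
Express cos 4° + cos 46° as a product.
cos 4° + cos 46° = 2 cos(25°) cos(-21°)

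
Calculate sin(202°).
sin(202°) = -0.3746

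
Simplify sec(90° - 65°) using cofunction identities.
sec(90° - 65°) = csc(65°)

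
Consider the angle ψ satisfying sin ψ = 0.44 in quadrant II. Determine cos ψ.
cos ψ = ±√(1 - sin²ψ) = -0.898 (negative in QII)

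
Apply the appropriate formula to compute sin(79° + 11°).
sin(79° + 11°) = sin 79° cos 11° + cos 79° sin 11° = 1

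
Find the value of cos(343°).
cos(343°) = 0.9563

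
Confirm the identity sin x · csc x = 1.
LHS = sin x · (1/sin x) = 1 = RHS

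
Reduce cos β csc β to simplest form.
cos β csc β = cot β (using Reciprocal + quotient)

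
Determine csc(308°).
csc(308°) = -1.269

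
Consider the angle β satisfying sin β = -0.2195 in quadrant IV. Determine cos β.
cos β = √(1 - sin²β) = 0.9756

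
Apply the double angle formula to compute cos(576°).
cos(576°) = cos²288° - sin²288° = -0.809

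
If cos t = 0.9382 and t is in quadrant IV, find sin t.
sin t = -0.3461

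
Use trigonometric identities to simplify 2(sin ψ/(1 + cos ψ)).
2(sin ψ/(1 + cos ψ)) = 2(tan(ψ/2)) (using Half angle)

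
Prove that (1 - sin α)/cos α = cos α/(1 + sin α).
LHS = (1 - sin α)(1 + sin α) / (cos α(1 + sin α)) = (1 - sin²α) / (cos α(1 + sin α)) = cos²α / (cos α(1 + sin α)) = cos α/(1 + sin α) = RHS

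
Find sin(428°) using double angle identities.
sin(428°) = 2 sin 214° cos 214° = 0.9272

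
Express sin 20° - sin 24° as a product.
sin 20° - sin 24° = 2 cos(22°) sin(-2°)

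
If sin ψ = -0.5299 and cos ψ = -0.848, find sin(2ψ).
sin(2ψ) = 2 sin ψ cos ψ = 0.8987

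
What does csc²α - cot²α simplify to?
csc²α - cot²α = 1 (using Pythagorean identity)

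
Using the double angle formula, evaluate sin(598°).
sin(598°) = 2 sin 299° cos 299° = -0.848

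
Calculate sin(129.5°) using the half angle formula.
sin(129.5°) = √((1 - cos 259°)/2) = 0.7716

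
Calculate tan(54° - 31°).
tan(54° - 31°) = (tan 54° - tan 31°)/(1 + tan 54° tan 31°) = 0.4245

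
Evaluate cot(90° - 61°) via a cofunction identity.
cot(90° - 61°) = tan(61°) = 1.804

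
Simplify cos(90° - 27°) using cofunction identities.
cos(90° - 27°) = sin(27°)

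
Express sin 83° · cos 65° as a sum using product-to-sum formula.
sin 83° cos 65° = (1/2)[sin(83°+65°) + sin(83°-65°)]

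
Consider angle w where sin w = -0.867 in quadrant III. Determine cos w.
cos w = ±√(1 - sin²w) = -0.4983 (negative in QIII)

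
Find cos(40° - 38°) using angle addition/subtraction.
cos(40° - 38°) = cos 40° cos 38° + sin 40° sin 38° = 0.9994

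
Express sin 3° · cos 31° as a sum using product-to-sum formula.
sin 3° cos 31° = (1/2)[sin(3°+31°) + sin(3°-31°)]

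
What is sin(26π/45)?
sin(26π/45) = 0.9703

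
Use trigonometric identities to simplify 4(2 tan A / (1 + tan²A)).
4(2 tan A / (1 + tan²A)) = 4(sin(2A)) (using Double angle)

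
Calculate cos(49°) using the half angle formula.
cos(49°) = √((1 + cos 98°)/2) = 0.6561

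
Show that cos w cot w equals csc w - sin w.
RHS = 1/sin w - sin w = (1 - sin²w)/sin w = cos²w/sin w = cos w · (cos w/sin w) = cos w cot w = LHS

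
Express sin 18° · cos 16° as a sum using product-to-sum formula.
sin 18° cos 16° = (1/2)[sin(18°+16°) + sin(18°-16°)]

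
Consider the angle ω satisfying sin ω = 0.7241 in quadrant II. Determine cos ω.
cos ω = ±√(1 - sin²ω) = -0.6897 (negative in QII)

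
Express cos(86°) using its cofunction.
cos(86°) = sin(90° - 86°) = sin(4°)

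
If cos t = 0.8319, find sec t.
sec t = 1/cos t = 1.202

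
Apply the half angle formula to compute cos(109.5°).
cos(109.5°) = -√((1 + cos 219°)/2) = -0.3338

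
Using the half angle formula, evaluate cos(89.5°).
cos(89.5°) = √((1 + cos 179°)/2) = 0.008727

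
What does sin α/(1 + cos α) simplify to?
sin α/(1 + cos α) = tan(α/2) (using Half angle)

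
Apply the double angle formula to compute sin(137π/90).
sin(137π/90) = 2 sin 137π/180 cos 137π/180 = -0.9976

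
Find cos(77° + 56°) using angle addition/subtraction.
cos(77° + 56°) = cos 77° cos 56° - sin 77° sin 56° = -0.682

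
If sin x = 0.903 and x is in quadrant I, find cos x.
cos x = 0.4296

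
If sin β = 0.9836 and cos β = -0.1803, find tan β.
tan β = sin β / cos β = -5.455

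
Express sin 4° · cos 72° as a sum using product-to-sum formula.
sin 4° cos 72° = (1/2)[sin(4°+72°) + sin(4°-72°)]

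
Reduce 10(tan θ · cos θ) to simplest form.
10(tan θ · cos θ) = 10(sin θ) (using Quotient identity)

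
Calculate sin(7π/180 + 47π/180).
sin(7π/180 + 47π/180) = sin 7π/180 cos 47π/180 + cos 7π/180 sin 47π/180 = 0.809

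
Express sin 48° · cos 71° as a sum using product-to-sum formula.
sin 48° cos 71° = (1/2)[sin(48°+71°) + sin(48°-71°)]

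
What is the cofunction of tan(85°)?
tan(85°) = cot(90° - 85°) = cot(5°)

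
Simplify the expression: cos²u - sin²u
cos²u - sin²u = cos(2u) (using Double angle)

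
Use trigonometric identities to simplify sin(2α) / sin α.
sin(2α) / sin α = 2 cos α (using Double angle)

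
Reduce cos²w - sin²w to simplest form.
cos²w - sin²w = cos(2w) (using Double angle)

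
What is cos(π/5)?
cos(π/5) = 0.809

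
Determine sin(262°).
sin(262°) = -0.9903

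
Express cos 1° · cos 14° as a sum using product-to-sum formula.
cos 1° cos 14° = (1/2)[cos(1°-14°) + cos(1°+14°)]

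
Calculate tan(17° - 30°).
tan(17° - 30°) = (tan 17° - tan 30°)/(1 + tan 17° tan 30°) = -0.2309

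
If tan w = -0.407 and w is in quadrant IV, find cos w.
cos w = 0.9262 (using tan²w + 1 = sec²w)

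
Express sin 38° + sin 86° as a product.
sin 38° + sin 86° = 2 sin(62°) cos(-24°)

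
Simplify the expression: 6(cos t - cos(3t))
6(cos t - cos(3t)) = 6(2 sin(2t) sin t) (using Sum-to-product)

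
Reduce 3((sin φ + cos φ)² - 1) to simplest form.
3((sin φ + cos φ)² - 1) = 3(sin(2φ)) (using Pythagorean + double angle)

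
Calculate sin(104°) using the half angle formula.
sin(104°) = √((1 - cos 208°)/2) = 0.9703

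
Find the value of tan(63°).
tan(63°) = 1.963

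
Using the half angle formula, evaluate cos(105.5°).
cos(105.5°) = -√((1 + cos 211°)/2) = -0.2672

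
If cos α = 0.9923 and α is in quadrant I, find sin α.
sin α = 0.1239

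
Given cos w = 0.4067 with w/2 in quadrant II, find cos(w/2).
cos(w/2) = ±√((1 + cos w)/2); negative since w/2 ∈ QII, so cos(w/2) = -0.8387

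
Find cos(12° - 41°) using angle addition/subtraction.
cos(12° - 41°) = cos 12° cos 41° + sin 12° sin 41° = 0.8746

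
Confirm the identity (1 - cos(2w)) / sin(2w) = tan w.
LHS = 2sin²w / (2 sin w cos w) = sin w/cos w = tan w = RHS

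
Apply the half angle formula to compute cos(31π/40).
cos(31π/40) = -√((1 + cos 31π/20)/2) = -0.7604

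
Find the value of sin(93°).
sin(93°) = 0.9986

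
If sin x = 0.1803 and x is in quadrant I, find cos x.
cos x = 0.9836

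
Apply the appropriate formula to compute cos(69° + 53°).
cos(69° + 53°) = cos 69° cos 53° - sin 69° sin 53° = -0.5299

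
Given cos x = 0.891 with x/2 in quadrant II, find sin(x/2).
sin(x/2) = ±√((1 - cos x)/2); positive since x/2 ∈ QII, so sin(x/2) = 0.2335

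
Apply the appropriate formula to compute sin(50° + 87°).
sin(50° + 87°) = sin 50° cos 87° + cos 50° sin 87° = 0.682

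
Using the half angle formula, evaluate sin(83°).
sin(83°) = √((1 - cos 166°)/2) = 0.9925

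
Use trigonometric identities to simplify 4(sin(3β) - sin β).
4(sin(3β) - sin β) = 4(2 cos(2β) sin β) (using Sum-to-product)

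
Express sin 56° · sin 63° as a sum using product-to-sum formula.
sin 56° sin 63° = (1/2)[cos(56°-63°) - cos(56°+63°)]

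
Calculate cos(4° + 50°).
cos(4° + 50°) = cos 4° cos 50° - sin 4° sin 50° = 0.5878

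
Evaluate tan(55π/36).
tan(55π/36) = -11.43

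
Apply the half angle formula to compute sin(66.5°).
sin(66.5°) = √((1 - cos 133°)/2) = 0.9171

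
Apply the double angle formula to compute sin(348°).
sin(348°) = 2 sin 174° cos 174° = -0.2079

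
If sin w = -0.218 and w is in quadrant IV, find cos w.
cos w = 0.9759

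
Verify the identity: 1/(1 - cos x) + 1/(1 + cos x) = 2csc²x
LHS = [(1 + cos x) + (1 - cos x)] / [(1 - cos x)(1 + cos x)] = 2/(1 - cos²x) = 2/sin²x = 2csc²x = RHS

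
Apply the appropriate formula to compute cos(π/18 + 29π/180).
cos(π/18 + 29π/180) = cos π/18 cos 29π/180 - sin π/18 sin 29π/180 = 0.7771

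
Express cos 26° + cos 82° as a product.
cos 26° + cos 82° = 2 cos(54°) cos(-28°)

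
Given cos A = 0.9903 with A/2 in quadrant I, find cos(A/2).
cos(A/2) = ±√((1 + cos A)/2); positive since A/2 ∈ QI, so cos(A/2) = 0.9976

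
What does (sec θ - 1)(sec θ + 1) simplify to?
(sec θ - 1)(sec θ + 1) = tan²θ (using Diff. of squares)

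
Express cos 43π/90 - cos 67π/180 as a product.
cos 43π/90 - cos 67π/180 = -2 sin(17π/40) sin(19π/360)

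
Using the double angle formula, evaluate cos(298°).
cos(298°) = cos²149° - sin²149° = 0.4695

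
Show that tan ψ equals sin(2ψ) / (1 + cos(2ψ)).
RHS = 2 sin ψ cos ψ / (2cos²ψ) = sin ψ/cos ψ = tan ψ = LHS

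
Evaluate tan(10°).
tan(10°) = 0.1763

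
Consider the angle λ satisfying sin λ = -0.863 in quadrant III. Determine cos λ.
cos λ = ±√(1 - sin²λ) = -0.5052 (negative in QIII)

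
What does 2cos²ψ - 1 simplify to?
2cos²ψ - 1 = cos(2ψ) (using Double angle)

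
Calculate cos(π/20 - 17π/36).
cos(π/20 - 17π/36) = cos π/20 cos 17π/36 + sin π/20 sin 17π/36 = 0.2419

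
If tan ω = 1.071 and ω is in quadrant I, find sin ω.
sin ω = 0.7309 (using tan²ω + 1 = sec²ω)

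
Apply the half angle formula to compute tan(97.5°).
tan(97.5°) = sin 195° / (1 + cos 195°) = -7.596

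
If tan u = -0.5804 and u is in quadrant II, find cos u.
cos u = -0.8649 (using tan²u + 1 = sec²u)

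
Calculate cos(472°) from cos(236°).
cos(472°) = cos²236° - sin²236° = -0.3746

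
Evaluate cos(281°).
cos(281°) = 0.1908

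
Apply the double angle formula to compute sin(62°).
sin(62°) = 2 sin 31° cos 31° = 0.8829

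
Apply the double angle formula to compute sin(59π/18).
sin(59π/18) = 2 sin 59π/36 cos 59π/36 = -0.766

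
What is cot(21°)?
cot(21°) = 2.605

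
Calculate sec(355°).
sec(355°) = 1.004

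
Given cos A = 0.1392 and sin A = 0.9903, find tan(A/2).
tan(A/2) = sin A / (1 + cos A) = 0.8693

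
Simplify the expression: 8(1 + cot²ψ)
8(1 + cot²ψ) = 8(csc²ψ) (using Pythagorean identity)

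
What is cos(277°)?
cos(277°) = 0.1219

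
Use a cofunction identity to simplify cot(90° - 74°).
cot(90° - 74°) = tan(74°)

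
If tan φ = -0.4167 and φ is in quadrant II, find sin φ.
sin φ = 0.3846 (using tan²φ + 1 = sec²φ)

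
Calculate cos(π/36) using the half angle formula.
cos(π/36) = √((1 + cos π/18)/2) = 0.9962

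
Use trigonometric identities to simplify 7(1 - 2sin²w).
7(1 - 2sin²w) = 7(cos(2w)) (using Double angle)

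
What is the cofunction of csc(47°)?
csc(47°) = sec(90° - 47°) = sec(43°)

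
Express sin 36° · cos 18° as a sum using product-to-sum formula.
sin 36° cos 18° = (1/2)[sin(36°+18°) + sin(36°-18°)]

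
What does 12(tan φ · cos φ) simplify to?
12(tan φ · cos φ) = 12(sin φ) (using Quotient identity)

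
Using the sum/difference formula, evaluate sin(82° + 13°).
sin(82° + 13°) = sin 82° cos 13° + cos 82° sin 13° = 0.9962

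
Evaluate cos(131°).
cos(131°) = -0.6561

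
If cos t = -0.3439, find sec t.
sec t = 1/cos t = -2.908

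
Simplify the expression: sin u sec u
sin u sec u = tan u (using Reciprocal + quotient)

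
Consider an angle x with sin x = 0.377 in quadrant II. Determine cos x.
cos x = ±√(1 - sin²x) = -0.9262 (negative in QII)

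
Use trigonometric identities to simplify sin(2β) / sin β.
sin(2β) / sin β = 2 cos β (using Double angle)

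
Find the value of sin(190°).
sin(190°) = -0.1736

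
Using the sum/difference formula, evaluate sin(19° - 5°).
sin(19° - 5°) = sin 19° cos 5° - cos 19° sin 5° = 0.2419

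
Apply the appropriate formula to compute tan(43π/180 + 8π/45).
tan(43π/180 + 8π/45) = (tan 43π/180 + tan 8π/45)/(1 - tan 43π/180 tan 8π/45) = 2+√3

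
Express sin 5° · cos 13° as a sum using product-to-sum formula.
sin 5° cos 13° = (1/2)[sin(5°+13°) + sin(5°-13°)]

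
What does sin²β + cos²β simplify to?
sin²β + cos²β = 1 (using Pythagorean identity)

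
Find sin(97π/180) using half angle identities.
sin(97π/180) = √((1 - cos 97π/90)/2) = 0.9925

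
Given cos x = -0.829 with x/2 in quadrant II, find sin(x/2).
sin(x/2) = ±√((1 - cos x)/2); positive since x/2 ∈ QII, so sin(x/2) = 0.9563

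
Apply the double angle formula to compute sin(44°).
sin(44°) = 2 sin 22° cos 22° = 0.6947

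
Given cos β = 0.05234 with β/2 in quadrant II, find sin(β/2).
sin(β/2) = ±√((1 - cos β)/2); positive since β/2 ∈ QII, so sin(β/2) = 0.6884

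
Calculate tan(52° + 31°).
tan(52° + 31°) = (tan 52° + tan 31°)/(1 - tan 52° tan 31°) = 8.144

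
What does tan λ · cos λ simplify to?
tan λ · cos λ = sin λ (using Quotient identity)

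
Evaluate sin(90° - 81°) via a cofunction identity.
sin(90° - 81°) = cos(81°) = 0.1564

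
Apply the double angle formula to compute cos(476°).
cos(476°) = 2cos²238° - 1 = -0.4384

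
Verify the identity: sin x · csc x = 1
LHS = sin x · (1/sin x) = 1 = RHS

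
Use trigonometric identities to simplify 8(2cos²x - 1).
8(2cos²x - 1) = 8(cos(2x)) (using Double angle)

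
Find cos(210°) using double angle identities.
cos(210°) = 1 - 2sin²105° = -√3/2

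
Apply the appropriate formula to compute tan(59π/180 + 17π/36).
tan(59π/180 + 17π/36) = (tan 59π/180 + tan 17π/36)/(1 - tan 59π/180 tan 17π/36) = -0.7265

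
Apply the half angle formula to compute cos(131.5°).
cos(131.5°) = -√((1 + cos 263°)/2) = -0.6626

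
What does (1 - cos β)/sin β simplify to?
(1 - cos β)/sin β = tan(β/2) (using Half angle)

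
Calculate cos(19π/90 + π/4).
cos(19π/90 + π/4) = cos 19π/90 cos π/4 - sin 19π/90 sin π/4 = 0.1219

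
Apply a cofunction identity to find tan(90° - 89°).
tan(90° - 89°) = cot(89°) = 0.01746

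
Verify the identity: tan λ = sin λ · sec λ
RHS = sin λ · (1/cos λ) = sin λ/cos λ = tan λ = LHS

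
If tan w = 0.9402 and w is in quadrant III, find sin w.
sin w = -0.685 (using tan²w + 1 = sec²w)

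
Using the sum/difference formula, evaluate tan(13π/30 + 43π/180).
tan(13π/30 + 43π/180) = (tan 13π/30 + tan 43π/180)/(1 - tan 13π/30 tan 43π/180) = -1.664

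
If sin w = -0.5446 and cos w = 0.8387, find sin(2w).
sin(2w) = 2 sin w cos w = -0.9135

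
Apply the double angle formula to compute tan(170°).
tan(170°) = 2 tan 85° / (1 - tan²85°) = -0.1763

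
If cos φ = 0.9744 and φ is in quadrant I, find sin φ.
sin φ = 0.2248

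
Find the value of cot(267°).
cot(267°) = 0.05241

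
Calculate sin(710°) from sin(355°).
sin(710°) = 2 sin 355° cos 355° = -0.1736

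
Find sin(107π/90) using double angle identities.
sin(107π/90) = 2 sin 107π/180 cos 107π/180 = -0.5592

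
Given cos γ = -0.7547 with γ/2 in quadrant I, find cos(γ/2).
cos(γ/2) = ±√((1 + cos γ)/2); positive since γ/2 ∈ QI, so cos(γ/2) = 0.3502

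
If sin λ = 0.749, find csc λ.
csc λ = 1/sin λ = 1.335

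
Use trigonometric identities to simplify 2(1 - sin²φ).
2(1 - sin²φ) = 2(cos²φ) (using Pythagorean identity)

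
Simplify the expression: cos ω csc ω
cos ω csc ω = cot ω (using Reciprocal + quotient)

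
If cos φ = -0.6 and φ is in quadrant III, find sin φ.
sin φ = -0.8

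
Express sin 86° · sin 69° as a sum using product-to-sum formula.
sin 86° sin 69° = (1/2)[cos(86°-69°) - cos(86°+69°)]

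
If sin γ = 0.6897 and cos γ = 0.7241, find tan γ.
tan γ = sin γ / cos γ = 0.9525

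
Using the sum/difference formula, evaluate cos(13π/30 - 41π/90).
cos(13π/30 - 41π/90) = cos 13π/30 cos 41π/90 + sin 13π/30 sin 41π/90 = 0.9976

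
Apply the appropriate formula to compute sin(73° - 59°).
sin(73° - 59°) = sin 73° cos 59° - cos 73° sin 59° = 0.2419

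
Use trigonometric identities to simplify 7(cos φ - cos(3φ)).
7(cos φ - cos(3φ)) = 7(2 sin(2φ) sin φ) (using Sum-to-product)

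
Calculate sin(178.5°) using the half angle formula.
sin(178.5°) = √((1 - cos 357°)/2) = 0.02618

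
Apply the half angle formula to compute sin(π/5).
sin(π/5) = √((1 - cos 2π/5)/2) = 0.5878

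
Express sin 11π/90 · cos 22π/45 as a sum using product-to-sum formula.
sin 11π/90 cos 22π/45 = (1/2)[sin(11π/90+22π/45) + sin(11π/90-22π/45)]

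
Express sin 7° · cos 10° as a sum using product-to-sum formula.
sin 7° cos 10° = (1/2)[sin(7°+10°) + sin(7°-10°)]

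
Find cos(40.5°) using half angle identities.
cos(40.5°) = √((1 + cos 81°)/2) = 0.7604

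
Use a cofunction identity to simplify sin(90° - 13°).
sin(90° - 13°) = cos(13°)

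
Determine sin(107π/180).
sin(107π/180) = 0.9563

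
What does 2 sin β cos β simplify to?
2 sin β cos β = sin(2β) (using Double angle)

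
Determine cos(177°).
cos(177°) = -0.9986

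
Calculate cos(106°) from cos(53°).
cos(106°) = cos²53° - sin²53° = -0.2756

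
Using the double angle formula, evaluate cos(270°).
cos(270°) = cos²135° - sin²135° = 0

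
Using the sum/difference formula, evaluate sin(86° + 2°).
sin(86° + 2°) = sin 86° cos 2° + cos 86° sin 2° = 0.9994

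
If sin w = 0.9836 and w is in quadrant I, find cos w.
cos w = 0.1804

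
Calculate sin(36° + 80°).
sin(36° + 80°) = sin 36° cos 80° + cos 36° sin 80° = 0.8988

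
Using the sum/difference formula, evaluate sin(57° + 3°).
sin(57° + 3°) = sin 57° cos 3° + cos 57° sin 3° = √3/2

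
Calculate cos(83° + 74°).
cos(83° + 74°) = cos 83° cos 74° - sin 83° sin 74° = -0.9205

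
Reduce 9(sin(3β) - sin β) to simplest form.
9(sin(3β) - sin β) = 9(2 cos(2β) sin β) (using Sum-to-product)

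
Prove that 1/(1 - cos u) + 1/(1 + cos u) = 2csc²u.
LHS = [(1 + cos u) + (1 - cos u)] / [(1 - cos u)(1 + cos u)] = 2/(1 - cos²u) = 2/sin²u = 2csc²u = RHS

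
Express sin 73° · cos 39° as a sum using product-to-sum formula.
sin 73° cos 39° = (1/2)[sin(73°+39°) + sin(73°-39°)]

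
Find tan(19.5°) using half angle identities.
tan(19.5°) = sin 39° / (1 + cos 39°) = 0.3541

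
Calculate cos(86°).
cos(86°) = 0.06976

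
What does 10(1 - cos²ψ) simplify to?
10(1 - cos²ψ) = 10(sin²ψ) (using Pythagorean identity)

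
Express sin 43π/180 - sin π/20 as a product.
sin 43π/180 - sin π/20 = 2 cos(13π/90) sin(17π/180)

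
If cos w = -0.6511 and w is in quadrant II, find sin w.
sin w = 0.759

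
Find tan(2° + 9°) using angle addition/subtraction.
tan(2° + 9°) = (tan 2° + tan 9°)/(1 - tan 2° tan 9°) = 0.1944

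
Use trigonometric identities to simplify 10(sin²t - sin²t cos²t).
10(sin²t - sin²t cos²t) = 10(sin⁴t) (using Factoring)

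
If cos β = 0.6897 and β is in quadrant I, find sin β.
sin β = 0.7241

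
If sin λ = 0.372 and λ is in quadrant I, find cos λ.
cos λ = 0.9282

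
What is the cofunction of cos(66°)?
cos(66°) = sin(90° - 66°) = sin(24°)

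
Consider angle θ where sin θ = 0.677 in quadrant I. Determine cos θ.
cos θ = √(1 - sin²θ) = 0.736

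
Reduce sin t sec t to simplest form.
sin t sec t = tan t (using Reciprocal + quotient)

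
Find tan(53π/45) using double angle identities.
tan(53π/45) = 2 tan 53π/90 / (1 - tan²53π/90) = 0.6249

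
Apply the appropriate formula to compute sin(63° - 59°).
sin(63° - 59°) = sin 63° cos 59° - cos 63° sin 59° = 0.06976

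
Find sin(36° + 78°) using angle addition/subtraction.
sin(36° + 78°) = sin 36° cos 78° + cos 36° sin 78° = 0.9135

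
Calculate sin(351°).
sin(351°) = -0.1564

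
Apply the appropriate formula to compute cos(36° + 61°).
cos(36° + 61°) = cos 36° cos 61° - sin 36° sin 61° = -0.1219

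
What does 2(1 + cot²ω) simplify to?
2(1 + cot²ω) = 2(csc²ω) (using Pythagorean identity)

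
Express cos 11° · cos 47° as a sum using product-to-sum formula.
cos 11° cos 47° = (1/2)[cos(11°-47°) + cos(11°+47°)]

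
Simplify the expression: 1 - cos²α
1 - cos²α = sin²α (using Pythagorean identity)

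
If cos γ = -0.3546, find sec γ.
sec γ = 1/cos γ = -2.82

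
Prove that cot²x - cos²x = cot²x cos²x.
LHS = cos²x/sin²x - cos²x = cos²x(1/sin²x - 1) = cos²x · (1 - sin²x)/sin²x = cos²x · cos²x/sin²x = cos²x · cot²x = RHS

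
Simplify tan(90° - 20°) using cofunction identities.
tan(90° - 20°) = cot(20°)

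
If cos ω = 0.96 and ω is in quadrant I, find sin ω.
sin ω = 0.28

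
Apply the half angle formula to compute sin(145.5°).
sin(145.5°) = √((1 - cos 291°)/2) = 0.5664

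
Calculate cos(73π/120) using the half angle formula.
cos(73π/120) = -√((1 + cos 73π/60)/2) = -0.3338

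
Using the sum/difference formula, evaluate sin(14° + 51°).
sin(14° + 51°) = sin 14° cos 51° + cos 14° sin 51° = 0.9063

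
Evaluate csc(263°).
csc(263°) = -1.008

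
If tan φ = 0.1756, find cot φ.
cot φ = 1/tan φ = 5.695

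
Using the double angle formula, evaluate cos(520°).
cos(520°) = cos²260° - sin²260° = -0.9397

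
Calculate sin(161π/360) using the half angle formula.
sin(161π/360) = √((1 - cos 161π/180)/2) = 0.9863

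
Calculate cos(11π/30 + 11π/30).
cos(11π/30 + 11π/30) = cos 11π/30 cos 11π/30 - sin 11π/30 sin 11π/30 = -0.6691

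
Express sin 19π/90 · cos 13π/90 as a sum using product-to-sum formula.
sin 19π/90 cos 13π/90 = (1/2)[sin(19π/90+13π/90) + sin(19π/90-13π/90)]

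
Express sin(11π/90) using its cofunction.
sin(11π/90) = cos(π/2 - 11π/90) = cos(17π/45)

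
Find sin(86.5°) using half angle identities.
sin(86.5°) = √((1 - cos 173°)/2) = 0.9981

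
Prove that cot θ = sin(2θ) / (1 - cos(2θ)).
RHS = 2 sin θ cos θ / (2sin²θ) = cos θ/sin θ = cot θ = LHS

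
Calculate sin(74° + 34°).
sin(74° + 34°) = sin 74° cos 34° + cos 74° sin 34° = 0.9511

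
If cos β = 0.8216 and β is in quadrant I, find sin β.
sin β = 0.5701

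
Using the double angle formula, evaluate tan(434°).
tan(434°) = 2 tan 217° / (1 - tan²217°) = 3.487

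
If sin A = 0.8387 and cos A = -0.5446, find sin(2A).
sin(2A) = 2 sin A cos A = -0.9135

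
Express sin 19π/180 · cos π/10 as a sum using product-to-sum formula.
sin 19π/180 cos π/10 = (1/2)[sin(19π/180+π/10) + sin(19π/180-π/10)]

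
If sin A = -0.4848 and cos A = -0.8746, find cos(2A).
cos(2A) = cos²A - sin²A = 0.5299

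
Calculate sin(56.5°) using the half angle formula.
sin(56.5°) = √((1 - cos 113°)/2) = 0.8339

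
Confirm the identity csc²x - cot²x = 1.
LHS = 1/sin²x - cos²x/sin²x = (1 - cos²x)/sin²x = sin²x/sin²x = 1 = RHS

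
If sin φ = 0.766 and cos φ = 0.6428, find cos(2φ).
cos(2φ) = cos²φ - sin²φ = -0.1736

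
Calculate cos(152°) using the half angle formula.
cos(152°) = -√((1 + cos 304°)/2) = -0.8829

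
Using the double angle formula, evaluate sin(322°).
sin(322°) = 2 sin 161° cos 161° = -0.6157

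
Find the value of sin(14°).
sin(14°) = 0.2419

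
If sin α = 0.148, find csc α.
csc α = 1/sin α = 6.757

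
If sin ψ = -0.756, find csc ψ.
csc ψ = 1/sin ψ = -1.323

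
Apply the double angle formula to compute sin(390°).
sin(390°) = 2 sin 195° cos 195° = 1/2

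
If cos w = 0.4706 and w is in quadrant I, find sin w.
sin w = 0.8823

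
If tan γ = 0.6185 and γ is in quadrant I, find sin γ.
sin γ = 0.526 (using tan²γ + 1 = sec²γ)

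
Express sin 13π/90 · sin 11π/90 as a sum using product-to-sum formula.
sin 13π/90 sin 11π/90 = (1/2)[cos(13π/90-11π/90) - cos(13π/90+11π/90)]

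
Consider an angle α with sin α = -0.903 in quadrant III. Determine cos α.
cos α = ±√(1 - sin²α) = -0.4296 (negative in QIII)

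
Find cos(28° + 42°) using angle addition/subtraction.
cos(28° + 42°) = cos 28° cos 42° - sin 28° sin 42° = 0.342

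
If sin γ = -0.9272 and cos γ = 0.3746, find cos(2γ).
cos(2γ) = cos²γ - sin²γ = -0.7194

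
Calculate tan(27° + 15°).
tan(27° + 15°) = (tan 27° + tan 15°)/(1 - tan 27° tan 15°) = 0.9004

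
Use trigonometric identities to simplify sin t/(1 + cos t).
sin t/(1 + cos t) = tan(t/2) (using Half angle)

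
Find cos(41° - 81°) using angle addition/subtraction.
cos(41° - 81°) = cos 41° cos 81° + sin 41° sin 81° = 0.766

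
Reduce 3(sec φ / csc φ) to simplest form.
3(sec φ / csc φ) = 3(tan φ) (using Reciprocal identities)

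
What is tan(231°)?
tan(231°) = 1.235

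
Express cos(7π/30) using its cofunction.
cos(7π/30) = sin(π/2 - 7π/30) = sin(4π/15)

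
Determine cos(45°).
cos(45°) = √2/2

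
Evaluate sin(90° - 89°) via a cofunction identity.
sin(90° - 89°) = cos(89°) = 0.01745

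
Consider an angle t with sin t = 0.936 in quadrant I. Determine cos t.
cos t = √(1 - sin²t) = 0.352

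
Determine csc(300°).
csc(300°) = -2√3/3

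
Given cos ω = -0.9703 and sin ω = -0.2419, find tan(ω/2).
tan(ω/2) = sin ω / (1 + cos ω) = -8.145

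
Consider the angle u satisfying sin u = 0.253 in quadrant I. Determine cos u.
cos u = √(1 - sin²u) = 0.9675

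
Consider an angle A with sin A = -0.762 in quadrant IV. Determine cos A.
cos A = √(1 - sin²A) = 0.6476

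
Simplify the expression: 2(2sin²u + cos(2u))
2(2sin²u + cos(2u)) = 2 (using Double angle)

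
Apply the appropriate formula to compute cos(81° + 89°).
cos(81° + 89°) = cos 81° cos 89° - sin 81° sin 89° = -0.9848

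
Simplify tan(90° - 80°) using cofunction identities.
tan(90° - 80°) = cot(80°)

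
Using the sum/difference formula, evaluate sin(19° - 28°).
sin(19° - 28°) = sin 19° cos 28° - cos 19° sin 28° = -0.1564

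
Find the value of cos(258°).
cos(258°) = -0.2079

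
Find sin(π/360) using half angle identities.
sin(π/360) = √((1 - cos π/180)/2) = 0.008727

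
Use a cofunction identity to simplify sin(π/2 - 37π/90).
sin(π/2 - 37π/90) = cos(37π/90)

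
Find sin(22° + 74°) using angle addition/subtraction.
sin(22° + 74°) = sin 22° cos 74° + cos 22° sin 74° = 0.9945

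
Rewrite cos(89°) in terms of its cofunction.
cos(89°) = sin(90° - 89°) = sin(1°)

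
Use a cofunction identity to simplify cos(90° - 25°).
cos(90° - 25°) = sin(25°)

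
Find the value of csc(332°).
csc(332°) = -2.13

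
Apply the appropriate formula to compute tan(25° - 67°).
tan(25° - 67°) = (tan 25° - tan 67°)/(1 + tan 25° tan 67°) = -0.9004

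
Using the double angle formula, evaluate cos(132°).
cos(132°) = cos²66° - sin²66° = -0.6691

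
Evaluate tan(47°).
tan(47°) = 1.072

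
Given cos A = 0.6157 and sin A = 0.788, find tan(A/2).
tan(A/2) = sin A / (1 + cos A) = 0.4877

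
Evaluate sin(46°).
sin(46°) = 0.7193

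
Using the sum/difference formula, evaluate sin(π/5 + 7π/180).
sin(π/5 + 7π/180) = sin π/5 cos 7π/180 + cos π/5 sin 7π/180 = 0.682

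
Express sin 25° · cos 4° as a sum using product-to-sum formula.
sin 25° cos 4° = (1/2)[sin(25°+4°) + sin(25°-4°)]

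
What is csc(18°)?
csc(18°) = 3.236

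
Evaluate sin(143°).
sin(143°) = 0.6018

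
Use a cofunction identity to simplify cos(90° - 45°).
cos(90° - 45°) = sin(45°)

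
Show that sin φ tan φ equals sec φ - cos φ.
RHS = 1/cos φ - cos φ = (1 - cos²φ)/cos φ = sin²φ/cos φ = sin φ · (sin φ/cos φ) = sin φ tan φ = LHS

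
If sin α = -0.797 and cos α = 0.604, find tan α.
tan α = sin α / cos α = -1.32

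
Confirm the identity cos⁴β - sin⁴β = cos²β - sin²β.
LHS = (cos²β - sin²β)(cos²β + sin²β) = (cos²β - sin²β) · 1 = cos²β - sin²β = RHS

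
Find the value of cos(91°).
cos(91°) = -0.01745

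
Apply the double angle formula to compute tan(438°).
tan(438°) = 2 tan 219° / (1 - tan²219°) = 4.705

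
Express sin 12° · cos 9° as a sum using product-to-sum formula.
sin 12° cos 9° = (1/2)[sin(12°+9°) + sin(12°-9°)]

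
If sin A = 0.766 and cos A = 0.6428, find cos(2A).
cos(2A) = cos²A - sin²A = -0.1736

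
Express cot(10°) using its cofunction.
cot(10°) = tan(90° - 10°) = tan(80°)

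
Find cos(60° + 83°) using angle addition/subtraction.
cos(60° + 83°) = cos 60° cos 83° - sin 60° sin 83° = -0.7986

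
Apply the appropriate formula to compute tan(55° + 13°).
tan(55° + 13°) = (tan 55° + tan 13°)/(1 - tan 55° tan 13°) = 2.475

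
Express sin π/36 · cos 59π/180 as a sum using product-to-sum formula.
sin π/36 cos 59π/180 = (1/2)[sin(π/36+59π/180) + sin(π/36-59π/180)]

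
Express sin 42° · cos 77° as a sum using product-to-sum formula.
sin 42° cos 77° = (1/2)[sin(42°+77°) + sin(42°-77°)]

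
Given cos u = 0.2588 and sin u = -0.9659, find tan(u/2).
tan(u/2) = sin u / (1 + cos u) = -0.7673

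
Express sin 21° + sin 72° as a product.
sin 21° + sin 72° = 2 sin(46.5°) cos(-25.5°)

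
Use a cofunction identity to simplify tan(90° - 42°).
tan(90° - 42°) = cot(42°)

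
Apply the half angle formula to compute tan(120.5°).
tan(120.5°) = sin 241° / (1 + cos 241°) = -1.698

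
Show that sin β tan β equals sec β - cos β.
RHS = 1/cos β - cos β = (1 - cos²β)/cos β = sin²β/cos β = sin β · (sin β/cos β) = sin β tan β = LHS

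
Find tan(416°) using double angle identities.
tan(416°) = 2 tan 208° / (1 - tan²208°) = 1.483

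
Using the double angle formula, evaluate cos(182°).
cos(182°) = cos²91° - sin²91° = -0.9994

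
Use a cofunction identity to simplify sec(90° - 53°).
sec(90° - 53°) = csc(53°)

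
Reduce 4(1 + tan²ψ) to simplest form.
4(1 + tan²ψ) = 4(sec²ψ) (using Pythagorean identity)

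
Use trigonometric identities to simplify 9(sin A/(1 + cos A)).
9(sin A/(1 + cos A)) = 9(tan(A/2)) (using Half angle)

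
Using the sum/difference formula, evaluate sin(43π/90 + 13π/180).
sin(43π/90 + 13π/180) = sin 43π/90 cos 13π/180 + cos 43π/90 sin 13π/180 = 0.9877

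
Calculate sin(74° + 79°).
sin(74° + 79°) = sin 74° cos 79° + cos 74° sin 79° = 0.454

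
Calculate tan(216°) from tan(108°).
tan(216°) = 2 tan 108° / (1 - tan²108°) = 0.7265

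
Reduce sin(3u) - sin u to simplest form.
sin(3u) - sin u = 2 cos(2u) sin u (using Sum-to-product)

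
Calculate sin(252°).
sin(252°) = -0.9511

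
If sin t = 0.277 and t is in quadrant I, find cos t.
cos t = 0.9609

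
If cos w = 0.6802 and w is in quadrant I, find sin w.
sin w = 0.733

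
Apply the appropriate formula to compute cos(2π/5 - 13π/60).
cos(2π/5 - 13π/60) = cos 2π/5 cos 13π/60 + sin 2π/5 sin 13π/60 = 0.8387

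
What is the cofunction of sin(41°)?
sin(41°) = cos(90° - 41°) = cos(49°)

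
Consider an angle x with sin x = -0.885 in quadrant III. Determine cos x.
cos x = ±√(1 - sin²x) = -0.4656 (negative in QIII)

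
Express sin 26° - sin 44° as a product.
sin 26° - sin 44° = 2 cos(35°) sin(-9°)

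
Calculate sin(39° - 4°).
sin(39° - 4°) = sin 39° cos 4° - cos 39° sin 4° = 0.5736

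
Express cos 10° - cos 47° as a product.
cos 10° - cos 47° = -2 sin(28.5°) sin(-18.5°)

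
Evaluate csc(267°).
csc(267°) = -1.001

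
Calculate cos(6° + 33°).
cos(6° + 33°) = cos 6° cos 33° - sin 6° sin 33° = 0.7771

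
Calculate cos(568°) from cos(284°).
cos(568°) = cos²284° - sin²284° = -0.8829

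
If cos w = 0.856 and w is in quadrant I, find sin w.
sin w = 0.517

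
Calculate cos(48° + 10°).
cos(48° + 10°) = cos 48° cos 10° - sin 48° sin 10° = 0.5299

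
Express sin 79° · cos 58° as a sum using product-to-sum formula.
sin 79° cos 58° = (1/2)[sin(79°+58°) + sin(79°-58°)]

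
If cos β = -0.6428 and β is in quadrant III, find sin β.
sin β = -0.766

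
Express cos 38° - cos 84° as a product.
cos 38° - cos 84° = -2 sin(61°) sin(-23°)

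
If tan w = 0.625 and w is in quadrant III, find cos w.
cos w = -0.848 (using tan²w + 1 = sec²w)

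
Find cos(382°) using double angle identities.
cos(382°) = cos²191° - sin²191° = 0.9272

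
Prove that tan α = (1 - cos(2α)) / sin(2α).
RHS = 2sin²α / (2 sin α cos α) = sin α/cos α = tan α = LHS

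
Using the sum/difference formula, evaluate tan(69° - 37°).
tan(69° - 37°) = (tan 69° - tan 37°)/(1 + tan 69° tan 37°) = 0.6249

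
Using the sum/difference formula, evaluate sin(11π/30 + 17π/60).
sin(11π/30 + 17π/60) = sin 11π/30 cos 17π/60 + cos 11π/30 sin 17π/60 = 0.891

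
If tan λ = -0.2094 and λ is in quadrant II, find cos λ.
cos λ = -0.9788 (using tan²λ + 1 = sec²λ)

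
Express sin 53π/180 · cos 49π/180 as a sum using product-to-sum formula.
sin 53π/180 cos 49π/180 = (1/2)[sin(53π/180+49π/180) + sin(53π/180-49π/180)]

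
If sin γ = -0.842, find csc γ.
csc γ = 1/sin γ = -1.188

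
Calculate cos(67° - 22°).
cos(67° - 22°) = cos 67° cos 22° + sin 67° sin 22° = √2/2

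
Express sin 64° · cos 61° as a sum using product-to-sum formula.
sin 64° cos 61° = (1/2)[sin(64°+61°) + sin(64°-61°)]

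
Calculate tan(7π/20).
tan(7π/20) = 1.963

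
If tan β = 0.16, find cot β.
cot β = 1/tan β = 6.25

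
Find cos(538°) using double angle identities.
cos(538°) = cos²269° - sin²269° = -0.9994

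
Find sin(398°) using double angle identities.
sin(398°) = 2 sin 199° cos 199° = 0.6157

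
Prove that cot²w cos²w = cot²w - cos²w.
RHS = cos²w/sin²w - cos²w = cos²w(1/sin²w - 1) = cos²w · (1 - sin²w)/sin²w = cos²w · cos²w/sin²w = cos²w · cot²w = LHS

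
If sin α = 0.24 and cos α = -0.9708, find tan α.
tan α = sin α / cos α = -0.2472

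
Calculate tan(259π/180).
tan(259π/180) = 5.145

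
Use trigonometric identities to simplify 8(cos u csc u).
8(cos u csc u) = 8(cot u) (using Reciprocal + quotient)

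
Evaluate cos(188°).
cos(188°) = -0.9903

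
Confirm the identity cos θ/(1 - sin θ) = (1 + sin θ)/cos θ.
RHS = (1 + sin θ)(1 - sin θ) / (cos θ(1 - sin θ)) = (1 - sin²θ) / (cos θ(1 - sin θ)) = cos²θ / (cos θ(1 - sin θ)) = cos θ/(1 - sin θ) = LHS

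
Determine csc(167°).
csc(167°) = 4.445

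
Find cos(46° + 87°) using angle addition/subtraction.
cos(46° + 87°) = cos 46° cos 87° - sin 46° sin 87° = -0.682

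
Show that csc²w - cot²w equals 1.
LHS = 1/sin²w - cos²w/sin²w = (1 - cos²w)/sin²w = sin²w/sin²w = 1 = RHS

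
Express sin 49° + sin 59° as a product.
sin 49° + sin 59° = 2 sin(54°) cos(-5°)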